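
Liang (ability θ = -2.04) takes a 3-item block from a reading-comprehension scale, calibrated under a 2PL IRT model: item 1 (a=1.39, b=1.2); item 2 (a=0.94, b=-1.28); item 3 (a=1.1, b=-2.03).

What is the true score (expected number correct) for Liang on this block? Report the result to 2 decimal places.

0.84

P(θ) = 1 / (1 + exp(−a(θ − b)))
P_1 = 1/(1+e^{4.5036}) = 0.0109
P_2 = 1/(1+e^{0.7144}) = 0.3286
P_3 = 1/(1+e^{0.0110}) = 0.4973
E[score] = 0.0109 + 0.3286 + 0.4973 = 0.8368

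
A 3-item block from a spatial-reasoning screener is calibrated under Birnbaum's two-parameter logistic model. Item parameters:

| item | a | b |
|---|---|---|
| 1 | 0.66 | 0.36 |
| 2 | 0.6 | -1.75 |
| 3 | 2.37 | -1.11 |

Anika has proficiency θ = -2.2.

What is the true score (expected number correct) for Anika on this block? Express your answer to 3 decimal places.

0.659

P(θ) = 1 / (1 + exp(−a(θ − b)))
P_1 = 1/(1+e^{1.6896}) = 0.1558
P_2 = 1/(1+e^{0.2700}) = 0.4329
P_3 = 1/(1+e^{2.5833}) = 0.0702
E[score] = 0.1558 + 0.4329 + 0.0702 = 0.6590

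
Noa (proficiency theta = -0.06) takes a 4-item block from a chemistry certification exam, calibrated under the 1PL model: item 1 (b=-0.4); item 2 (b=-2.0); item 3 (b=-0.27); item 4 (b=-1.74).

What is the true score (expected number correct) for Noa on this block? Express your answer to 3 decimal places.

P(theta) = 1 / (1 + exp(−(theta − b)))
P_1 = 1/(1+e^{-0.3400}) = 0.5842
P_2 = 1/(1+e^{-1.9400}) = 0.8744
P_3 = 1/(1+e^{-0.2100}) = 0.5523
P_4 = 1/(1+e^{-1.6800}) = 0.8429
E[score] = 0.5842 + 0.8744 + 0.5523 + 0.8429 = 2.8538

2.854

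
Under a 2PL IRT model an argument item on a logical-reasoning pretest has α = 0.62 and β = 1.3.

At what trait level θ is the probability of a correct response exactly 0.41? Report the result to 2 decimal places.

P(θ) = 1 / (1 + exp(−α(θ − β)))
logit = ln(0.4100/0.5900) = -0.3640
θ = β + logit/(α) = 1.3 + (-0.3640)/0.6200 = 0.7130

0.71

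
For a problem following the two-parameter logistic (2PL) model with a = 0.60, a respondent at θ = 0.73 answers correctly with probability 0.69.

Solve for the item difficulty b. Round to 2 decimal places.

P(θ) = 1 / (1 + exp(−a(θ − b)))
logit(0.69) = ln(0.69/0.31) = 0.8001
b = θ − logit/(a) = 0.73 − 0.8001/0.6000 = -0.6035

-0.60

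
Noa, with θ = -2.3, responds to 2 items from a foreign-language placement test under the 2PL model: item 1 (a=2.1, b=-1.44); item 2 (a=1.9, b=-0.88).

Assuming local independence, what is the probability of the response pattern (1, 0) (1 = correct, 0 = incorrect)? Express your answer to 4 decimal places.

0.1322

P(θ) = 1 / (1 + exp(−a(θ − b)))
P_1 = 1/(1+e^{1.8060}) = 0.1411
P_2 = 1/(1+e^{2.6980}) = 0.0631
L = P_1 × (1−P_2) = 0.1411 × 0.9369 = 0.13222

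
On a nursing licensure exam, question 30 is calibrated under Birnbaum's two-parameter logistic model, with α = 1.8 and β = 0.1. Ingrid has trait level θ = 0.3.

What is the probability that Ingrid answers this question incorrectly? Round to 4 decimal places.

0.4110

P(θ) = 1 / (1 + exp(−α(θ − β)))
Exponent: 1.8 × (0.3 − 0.1) = 0.3600
1/(1 + e^{-0.3600}) = 0.5890
P(incorrect) = 1 − 0.5890 = 0.4110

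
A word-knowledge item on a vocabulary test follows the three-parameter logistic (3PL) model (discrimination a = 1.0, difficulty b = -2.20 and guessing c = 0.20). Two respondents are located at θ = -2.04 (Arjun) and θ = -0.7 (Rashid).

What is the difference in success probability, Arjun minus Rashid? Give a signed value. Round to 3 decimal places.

P(θ) = c + (1 − c) · 1 / (1 + exp(−a(θ − b)))
P(Arjun) = 0.6319  [exponent 0.1600]
P(Rashid) = 0.8541  [exponent 1.5000]
Difference = 0.6319 − 0.8541 = -0.2221

-0.222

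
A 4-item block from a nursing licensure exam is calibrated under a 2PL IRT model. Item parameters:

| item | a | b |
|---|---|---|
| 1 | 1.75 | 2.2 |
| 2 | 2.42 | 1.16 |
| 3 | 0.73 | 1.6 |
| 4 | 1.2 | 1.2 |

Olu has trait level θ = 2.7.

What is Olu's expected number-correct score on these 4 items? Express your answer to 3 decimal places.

3.231

P(θ) = 1 / (1 + exp(−a(θ − b)))
P_1 = 1/(1+e^{-0.8750}) = 0.7058
P_2 = 1/(1+e^{-3.7268}) = 0.9765
P_3 = 1/(1+e^{-0.8030}) = 0.6906
P_4 = 1/(1+e^{-1.8000}) = 0.8581
E[score] = 0.7058 + 0.9765 + 0.6906 + 0.8581 = 3.2310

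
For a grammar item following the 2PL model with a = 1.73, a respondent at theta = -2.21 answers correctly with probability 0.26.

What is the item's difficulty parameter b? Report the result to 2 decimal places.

-1.61

P(theta) = 1 / (1 + exp(−a(theta − b)))
logit(0.26) = ln(0.26/0.74) = -1.0460
b = theta − logit/(a) = -2.21 − (-1.0460)/1.7300 = -1.6054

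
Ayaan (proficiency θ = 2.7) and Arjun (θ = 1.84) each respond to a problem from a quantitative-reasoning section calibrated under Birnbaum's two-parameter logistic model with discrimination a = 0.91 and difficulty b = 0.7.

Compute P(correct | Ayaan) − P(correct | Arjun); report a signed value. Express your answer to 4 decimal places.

P(θ) = 1 / (1 + exp(−a(θ − b)))
P(Ayaan) = 0.8606  [exponent 1.8200]
P(Arjun) = 0.7383  [exponent 1.0374]
Difference = 0.8606 − 0.7383 = 0.1222

0.1222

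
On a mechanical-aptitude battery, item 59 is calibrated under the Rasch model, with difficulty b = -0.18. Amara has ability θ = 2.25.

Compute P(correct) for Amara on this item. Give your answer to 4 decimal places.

0.9191

P(θ) = 1 / (1 + exp(−(θ − b)))
Exponent: (2.25 − (-0.18)) = 2.4300
1/(1 + e^{-2.4300}) = 0.9191
P = 0.9191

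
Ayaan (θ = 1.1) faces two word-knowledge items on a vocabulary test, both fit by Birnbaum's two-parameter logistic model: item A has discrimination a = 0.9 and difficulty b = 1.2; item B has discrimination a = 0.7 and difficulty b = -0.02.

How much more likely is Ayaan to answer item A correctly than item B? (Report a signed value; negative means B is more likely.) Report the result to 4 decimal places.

P(θ) = 1 / (1 + exp(−a(θ − b)))
P_A = 0.4775
P_B = 0.6865
P_A − P_B = -0.2090

-0.2090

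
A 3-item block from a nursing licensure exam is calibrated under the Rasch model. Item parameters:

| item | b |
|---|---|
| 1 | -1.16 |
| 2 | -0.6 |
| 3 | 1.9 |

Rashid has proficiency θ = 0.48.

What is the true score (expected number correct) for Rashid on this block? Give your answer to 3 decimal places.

1.779

P(θ) = 1 / (1 + exp(−(θ − b)))
P_1 = 1/(1+e^{-1.6400}) = 0.8375
P_2 = 1/(1+e^{-1.0800}) = 0.7465
P_3 = 1/(1+e^{1.4200}) = 0.1947
E[score] = 0.8375 + 0.7465 + 0.1947 = 1.7787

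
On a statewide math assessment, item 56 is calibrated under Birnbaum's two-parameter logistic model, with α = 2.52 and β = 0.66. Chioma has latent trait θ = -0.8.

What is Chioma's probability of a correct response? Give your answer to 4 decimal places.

0.0246

P(θ) = 1 / (1 + exp(−α(θ − β)))
Exponent: 2.52 × (-0.8 − 0.66) = -3.6792
1/(1 + e^{3.6792}) = 0.0246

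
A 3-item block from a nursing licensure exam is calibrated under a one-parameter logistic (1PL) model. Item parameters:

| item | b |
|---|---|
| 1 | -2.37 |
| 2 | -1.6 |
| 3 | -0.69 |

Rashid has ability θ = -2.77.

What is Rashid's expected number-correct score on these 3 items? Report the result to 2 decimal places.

0.75

P(θ) = 1 / (1 + exp(−(θ − b)))
P_1 = 1/(1+e^{0.4000}) = 0.4013
P_2 = 1/(1+e^{1.1700}) = 0.2369
P_3 = 1/(1+e^{2.0800}) = 0.1111
E[score] = 0.4013 + 0.2369 + 0.1111 = 0.7492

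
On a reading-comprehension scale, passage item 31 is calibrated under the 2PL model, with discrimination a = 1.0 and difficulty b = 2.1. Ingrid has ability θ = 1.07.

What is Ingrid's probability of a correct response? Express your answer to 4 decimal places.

0.2631

P(θ) = 1 / (1 + exp(−a(θ − b)))
Exponent: 1.0 × (1.07 − 2.1) = -1.0300
1/(1 + e^{1.0300}) = 0.2631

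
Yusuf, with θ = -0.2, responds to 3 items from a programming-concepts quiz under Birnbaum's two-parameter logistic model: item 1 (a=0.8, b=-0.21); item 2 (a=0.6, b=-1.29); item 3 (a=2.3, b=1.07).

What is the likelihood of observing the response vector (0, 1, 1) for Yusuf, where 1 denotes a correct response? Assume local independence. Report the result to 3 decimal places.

0.017

P(θ) = 1 / (1 + exp(−a(θ − b)))
P_1 = 1/(1+e^{-0.0080}) = 0.5020
P_2 = 1/(1+e^{-0.6540}) = 0.6579
P_3 = 1/(1+e^{2.9210}) = 0.0511
L = (1−P_1) × P_2 × P_3 = 0.4980 × 0.6579 × 0.0511 = 0.01675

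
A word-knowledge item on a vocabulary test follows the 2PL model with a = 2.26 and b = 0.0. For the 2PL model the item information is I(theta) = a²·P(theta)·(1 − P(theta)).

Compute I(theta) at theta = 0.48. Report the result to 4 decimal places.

0.9643

P = 1/(1+e^{-1.0848}) = 0.7474
P(1−P) = 0.7474 × 0.2526 = 0.1888
I = a² × P(1−P) = 2.26² × 0.1888 = 0.96428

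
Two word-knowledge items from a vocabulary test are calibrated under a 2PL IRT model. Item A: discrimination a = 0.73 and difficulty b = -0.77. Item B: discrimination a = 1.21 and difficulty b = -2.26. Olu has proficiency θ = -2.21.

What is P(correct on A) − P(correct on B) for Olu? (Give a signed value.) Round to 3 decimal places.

-0.256

P(θ) = 1 / (1 + exp(−a(θ − b)))
P_A = 0.2590
P_B = 0.5151
P_A − P_B = -0.2561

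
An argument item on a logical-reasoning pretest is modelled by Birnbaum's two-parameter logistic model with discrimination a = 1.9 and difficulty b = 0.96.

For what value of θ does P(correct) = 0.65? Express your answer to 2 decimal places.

P(θ) = 1 / (1 + exp(−a(θ − b)))
logit = ln(0.6500/0.3500) = 0.6190
θ = b + logit/(a) = 0.96 + 0.6190/1.9000 = 1.2858

1.29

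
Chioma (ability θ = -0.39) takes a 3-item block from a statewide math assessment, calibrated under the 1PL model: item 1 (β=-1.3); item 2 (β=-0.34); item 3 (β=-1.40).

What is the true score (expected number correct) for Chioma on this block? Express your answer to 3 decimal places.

1.934

P(θ) = 1 / (1 + exp(−(θ − β)))
P_1 = 1/(1+e^{-0.9100}) = 0.7130
P_2 = 1/(1+e^{0.0500}) = 0.4875
P_3 = 1/(1+e^{-1.0100}) = 0.7330
E[score] = 0.7130 + 0.4875 + 0.7330 = 1.9335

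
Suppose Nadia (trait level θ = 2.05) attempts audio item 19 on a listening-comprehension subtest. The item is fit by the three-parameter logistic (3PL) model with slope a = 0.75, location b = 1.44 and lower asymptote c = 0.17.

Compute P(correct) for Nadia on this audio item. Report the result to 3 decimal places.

0.678

P(θ) = c + (1 − c) · 1 / (1 + exp(−a(θ − b)))
Exponent: 0.75 × (2.05 − 1.44) = 0.4575
1/(1 + e^{-0.4575}) = 0.6124
P = 0.17 + 0.83 × 0.6124 = 0.6783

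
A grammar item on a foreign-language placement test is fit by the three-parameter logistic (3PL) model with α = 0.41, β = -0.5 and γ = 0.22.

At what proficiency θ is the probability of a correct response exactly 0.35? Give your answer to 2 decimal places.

-4.43

P(θ) = γ + (1 − γ) · 1 / (1 + exp(−α(θ − β)))
Remove guessing floor: (0.35 − 0.22)/(1 − 0.22) = 0.1667
logit = ln(0.1667/0.8333) = -1.6094
θ = β + logit/(α) = -0.5 + (-1.6094)/0.4100 = -4.4255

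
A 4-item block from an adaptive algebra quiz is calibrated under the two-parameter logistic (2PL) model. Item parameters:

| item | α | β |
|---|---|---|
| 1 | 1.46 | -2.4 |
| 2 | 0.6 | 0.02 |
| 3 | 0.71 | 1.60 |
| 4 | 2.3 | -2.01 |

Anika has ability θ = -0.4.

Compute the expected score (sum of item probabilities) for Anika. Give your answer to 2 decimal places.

2.56

P(θ) = 1 / (1 + exp(−α(θ − β)))
P_1 = 1/(1+e^{-2.9200}) = 0.9488
P_2 = 1/(1+e^{0.2520}) = 0.4373
P_3 = 1/(1+e^{1.4200}) = 0.1947
P_4 = 1/(1+e^{-3.7030}) = 0.9759
E[score] = 0.9488 + 0.4373 + 0.1947 + 0.9759 = 2.5568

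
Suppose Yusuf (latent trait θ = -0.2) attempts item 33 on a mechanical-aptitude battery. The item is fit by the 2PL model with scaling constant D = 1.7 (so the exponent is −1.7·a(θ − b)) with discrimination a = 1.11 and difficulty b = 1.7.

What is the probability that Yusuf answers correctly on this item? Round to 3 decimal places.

0.027

P(θ) = 1 / (1 + exp(−D·a(θ − b)))
Exponent: 1.7 × 1.11 × (-0.2 − 1.7) = -3.5853
1/(1 + e^{3.5853}) = 0.0270
P = 0.0270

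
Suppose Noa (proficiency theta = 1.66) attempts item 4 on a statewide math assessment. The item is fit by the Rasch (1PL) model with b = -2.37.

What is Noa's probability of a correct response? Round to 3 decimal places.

0.983

P(theta) = 1 / (1 + exp(−(theta − b)))
Exponent: (1.66 − (-2.37)) = 4.0300
1/(1 + e^{-4.0300}) = 0.9825
P = 0.9825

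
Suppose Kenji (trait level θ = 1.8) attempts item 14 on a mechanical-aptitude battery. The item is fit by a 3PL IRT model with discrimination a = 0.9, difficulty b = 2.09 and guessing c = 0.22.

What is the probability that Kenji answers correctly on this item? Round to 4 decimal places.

0.5594

P(θ) = c + (1 − c) · 1 / (1 + exp(−a(θ − b)))
Exponent: 0.9 × (1.8 − 2.09) = -0.2610
1/(1 + e^{0.2610}) = 0.4351
P = 0.22 + 0.78 × 0.4351 = 0.5594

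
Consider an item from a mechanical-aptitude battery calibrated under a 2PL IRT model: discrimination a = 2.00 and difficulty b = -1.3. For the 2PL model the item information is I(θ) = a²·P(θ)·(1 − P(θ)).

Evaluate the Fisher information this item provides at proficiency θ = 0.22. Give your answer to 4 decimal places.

P = 1/(1+e^{-3.0400}) = 0.9543
P(1−P) = 0.9543 × 0.0457 = 0.0436
I = a² × P(1−P) = 2.00² × 0.0436 = 0.17427

0.1743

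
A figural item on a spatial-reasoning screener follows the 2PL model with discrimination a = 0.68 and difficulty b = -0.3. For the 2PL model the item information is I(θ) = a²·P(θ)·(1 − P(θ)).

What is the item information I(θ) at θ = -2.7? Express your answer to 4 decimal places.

0.0633

P = 1/(1+e^{1.6320}) = 0.1636
P(1−P) = 0.1636 × 0.8364 = 0.1368
I = a² × P(1−P) = 0.68² × 0.1368 = 0.06326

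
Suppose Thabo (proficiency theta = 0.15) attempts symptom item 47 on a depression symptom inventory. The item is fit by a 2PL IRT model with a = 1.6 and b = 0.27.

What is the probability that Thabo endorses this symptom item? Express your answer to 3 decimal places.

P(theta) = 1 / (1 + exp(−a(theta − b)))
Exponent: 1.6 × (0.15 − 0.27) = -0.1920
1/(1 + e^{0.1920}) = 0.4521

0.452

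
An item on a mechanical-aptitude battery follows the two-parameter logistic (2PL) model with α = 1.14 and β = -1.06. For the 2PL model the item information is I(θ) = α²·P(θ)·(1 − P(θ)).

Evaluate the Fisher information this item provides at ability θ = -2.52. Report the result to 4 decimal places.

P = 1/(1+e^{1.6644}) = 0.1592
P(1−P) = 0.1592 × 0.8408 = 0.1338
I = α² × P(1−P) = 1.14² × 0.1338 = 0.17393

0.1739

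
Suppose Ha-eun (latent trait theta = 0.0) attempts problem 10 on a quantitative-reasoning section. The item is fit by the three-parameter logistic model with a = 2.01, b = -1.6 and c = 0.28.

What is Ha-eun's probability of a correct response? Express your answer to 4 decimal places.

P(theta) = c + (1 − c) · 1 / (1 + exp(−a(theta − b)))
Exponent: 2.01 × (0.0 − (-1.6)) = 3.2160
1/(1 + e^{-3.2160}) = 0.9614
P = 0.28 + 0.72 × 0.9614 = 0.9722

0.9722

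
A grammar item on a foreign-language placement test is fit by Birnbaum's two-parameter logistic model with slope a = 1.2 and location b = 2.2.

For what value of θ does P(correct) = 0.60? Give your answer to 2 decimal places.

P(θ) = 1 / (1 + exp(−a(θ − b)))
logit = ln(0.6000/0.4000) = 0.4055
θ = b + logit/(a) = 2.2 + 0.4055/1.2000 = 2.5379

2.54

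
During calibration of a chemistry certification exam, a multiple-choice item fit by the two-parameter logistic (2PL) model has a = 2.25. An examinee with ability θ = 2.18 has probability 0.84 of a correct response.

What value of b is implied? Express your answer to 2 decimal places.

1.44

P(θ) = 1 / (1 + exp(−a(θ − b)))
logit(0.84) = ln(0.84/0.16) = 1.6582
b = θ − logit/(a) = 2.18 − 1.6582/2.2500 = 1.4430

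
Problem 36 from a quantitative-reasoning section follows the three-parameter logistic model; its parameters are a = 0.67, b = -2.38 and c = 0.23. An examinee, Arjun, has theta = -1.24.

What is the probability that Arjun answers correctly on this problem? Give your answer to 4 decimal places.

P(theta) = c + (1 − c) · 1 / (1 + exp(−a(theta − b)))
Exponent: 0.67 × (-1.24 − (-2.38)) = 0.7638
1/(1 + e^{-0.7638}) = 0.6822
P = 0.23 + 0.77 × 0.6822 = 0.7553

0.7553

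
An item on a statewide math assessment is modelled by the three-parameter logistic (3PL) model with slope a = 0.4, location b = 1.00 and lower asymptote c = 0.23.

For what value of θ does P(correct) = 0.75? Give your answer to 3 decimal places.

2.831

P(θ) = c + (1 − c) · 1 / (1 + exp(−a(θ − b)))
Remove guessing floor: (0.75 − 0.23)/(1 − 0.23) = 0.6753
logit = ln(0.6753/0.3247) = 0.7324
θ = b + logit/(a) = 1.00 + 0.7324/0.4000 = 2.8309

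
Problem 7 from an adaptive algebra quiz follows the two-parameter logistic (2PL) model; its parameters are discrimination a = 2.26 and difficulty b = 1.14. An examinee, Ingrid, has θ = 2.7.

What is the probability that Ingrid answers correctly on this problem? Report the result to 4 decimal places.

0.9714

P(θ) = 1 / (1 + exp(−a(θ − b)))
Exponent: 2.26 × (2.7 − 1.14) = 3.5256
1/(1 + e^{-3.5256}) = 0.9714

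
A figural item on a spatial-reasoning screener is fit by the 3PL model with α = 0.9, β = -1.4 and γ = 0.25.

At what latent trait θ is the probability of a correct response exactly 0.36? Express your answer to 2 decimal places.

-3.36

P(θ) = γ + (1 − γ) · 1 / (1 + exp(−α(θ − β)))
Remove guessing floor: (0.36 − 0.25)/(1 − 0.25) = 0.1467
logit = ln(0.1467/0.8533) = -1.7610
θ = β + logit/(α) = -1.4 + (-1.7610)/0.9000 = -3.3567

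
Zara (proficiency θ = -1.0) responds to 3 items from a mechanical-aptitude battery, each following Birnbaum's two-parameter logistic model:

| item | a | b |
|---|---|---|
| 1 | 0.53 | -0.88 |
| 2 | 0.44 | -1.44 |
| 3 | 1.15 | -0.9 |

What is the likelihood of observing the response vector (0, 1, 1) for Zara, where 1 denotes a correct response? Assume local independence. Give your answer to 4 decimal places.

0.1333

P(θ) = 1 / (1 + exp(−a(θ − b)))
P_1 = 1/(1+e^{0.0636}) = 0.4841
P_2 = 1/(1+e^{-0.1936}) = 0.5482
P_3 = 1/(1+e^{0.1150}) = 0.4713
L = (1−P_1) × P_2 × P_3 = 0.5159 × 0.5482 × 0.4713 = 0.13330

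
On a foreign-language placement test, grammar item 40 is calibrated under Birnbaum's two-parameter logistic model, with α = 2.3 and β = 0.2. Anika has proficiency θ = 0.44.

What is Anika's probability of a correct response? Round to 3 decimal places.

0.635

P(θ) = 1 / (1 + exp(−α(θ − β)))
Exponent: 2.3 × (0.44 − 0.2) = 0.5520
1/(1 + e^{-0.5520}) = 0.6346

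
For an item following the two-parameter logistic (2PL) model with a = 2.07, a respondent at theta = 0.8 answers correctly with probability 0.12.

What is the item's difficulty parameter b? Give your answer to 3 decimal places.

P(theta) = 1 / (1 + exp(−a(theta − b)))
logit(0.12) = ln(0.12/0.88) = -1.9924
b = theta − logit/(a) = 0.8 − (-1.9924)/2.0700 = 1.7625

1.763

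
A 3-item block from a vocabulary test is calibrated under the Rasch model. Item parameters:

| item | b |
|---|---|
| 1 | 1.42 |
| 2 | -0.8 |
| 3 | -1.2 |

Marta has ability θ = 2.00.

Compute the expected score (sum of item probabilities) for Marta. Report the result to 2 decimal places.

P(θ) = 1 / (1 + exp(−(θ − b)))
P_1 = 1/(1+e^{-0.5800}) = 0.6411
P_2 = 1/(1+e^{-2.8000}) = 0.9427
P_3 = 1/(1+e^{-3.2000}) = 0.9608
E[score] = 0.6411 + 0.9427 + 0.9608 = 2.5446

2.54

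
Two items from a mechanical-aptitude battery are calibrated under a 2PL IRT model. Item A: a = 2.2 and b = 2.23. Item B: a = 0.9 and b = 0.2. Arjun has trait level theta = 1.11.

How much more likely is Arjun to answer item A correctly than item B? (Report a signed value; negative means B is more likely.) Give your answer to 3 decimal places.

P(theta) = 1 / (1 + exp(−a(theta − b)))
P_A = 0.0784
P_B = 0.6940
P_A − P_B = -0.6156

-0.616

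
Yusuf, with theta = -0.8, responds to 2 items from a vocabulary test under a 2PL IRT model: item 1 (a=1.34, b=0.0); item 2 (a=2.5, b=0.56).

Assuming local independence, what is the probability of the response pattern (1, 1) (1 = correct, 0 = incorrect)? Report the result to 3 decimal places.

P(theta) = 1 / (1 + exp(−a(theta − b)))
P_1 = 1/(1+e^{1.0720}) = 0.2550
P_2 = 1/(1+e^{3.4000}) = 0.0323
L = P_1 × P_2 = 0.2550 × 0.0323 = 0.00824

0.008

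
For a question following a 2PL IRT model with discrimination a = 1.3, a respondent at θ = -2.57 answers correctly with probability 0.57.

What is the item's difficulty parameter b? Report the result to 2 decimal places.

P(θ) = 1 / (1 + exp(−a(θ − b)))
logit(0.57) = ln(0.57/0.43) = 0.2819
b = θ − logit/(a) = -2.57 − 0.2819/1.3000 = -2.7868

-2.79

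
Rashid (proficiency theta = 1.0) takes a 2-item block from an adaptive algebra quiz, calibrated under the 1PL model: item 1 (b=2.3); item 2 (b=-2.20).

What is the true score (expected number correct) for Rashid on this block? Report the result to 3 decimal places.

P(theta) = 1 / (1 + exp(−(theta − b)))
P_1 = 1/(1+e^{1.3000}) = 0.2142
P_2 = 1/(1+e^{-3.2000}) = 0.9608
E[score] = 0.2142 + 0.9608 = 1.1750

1.175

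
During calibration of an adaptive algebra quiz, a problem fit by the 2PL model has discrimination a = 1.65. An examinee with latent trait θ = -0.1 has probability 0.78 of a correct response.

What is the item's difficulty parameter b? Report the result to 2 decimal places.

-0.87

P(θ) = 1 / (1 + exp(−a(θ − b)))
logit(0.78) = ln(0.78/0.22) = 1.2657
b = θ − logit/(a) = -0.1 − 1.2657/1.6500 = -0.8671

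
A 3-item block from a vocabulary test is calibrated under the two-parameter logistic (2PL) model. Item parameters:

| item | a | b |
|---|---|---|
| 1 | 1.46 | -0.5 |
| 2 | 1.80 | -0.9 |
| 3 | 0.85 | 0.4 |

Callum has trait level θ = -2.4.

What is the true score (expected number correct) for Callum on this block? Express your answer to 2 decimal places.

P(θ) = 1 / (1 + exp(−a(θ − b)))
P_1 = 1/(1+e^{2.7740}) = 0.0587
P_2 = 1/(1+e^{2.7000}) = 0.0630
P_3 = 1/(1+e^{2.3800}) = 0.0847
E[score] = 0.0587 + 0.0630 + 0.0847 = 0.2064

0.21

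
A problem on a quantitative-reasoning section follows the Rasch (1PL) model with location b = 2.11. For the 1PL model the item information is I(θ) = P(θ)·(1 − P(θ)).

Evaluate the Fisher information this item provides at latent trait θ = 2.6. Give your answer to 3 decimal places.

0.236

P = 1/(1+e^{-0.4900}) = 0.6201
P(1−P) = 0.6201 × 0.3799 = 0.2356
I = P(1−P) = 0.23557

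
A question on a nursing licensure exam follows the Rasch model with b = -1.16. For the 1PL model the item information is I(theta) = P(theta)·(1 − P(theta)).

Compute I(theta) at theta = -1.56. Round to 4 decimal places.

0.2403

P = 1/(1+e^{0.4000}) = 0.4013
P(1−P) = 0.4013 × 0.5987 = 0.2403
I = P(1−P) = 0.24026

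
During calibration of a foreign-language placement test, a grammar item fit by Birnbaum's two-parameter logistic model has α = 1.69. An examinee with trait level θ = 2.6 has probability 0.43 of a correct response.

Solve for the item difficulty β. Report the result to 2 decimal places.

2.77

P(θ) = 1 / (1 + exp(−α(θ − β)))
logit(0.43) = ln(0.43/0.57) = -0.2819
β = θ − logit/(α) = 2.6 − (-0.2819)/1.6900 = 2.7668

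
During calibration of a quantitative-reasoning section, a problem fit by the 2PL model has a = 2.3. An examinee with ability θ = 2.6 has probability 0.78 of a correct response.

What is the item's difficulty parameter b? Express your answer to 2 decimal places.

2.05

P(θ) = 1 / (1 + exp(−a(θ − b)))
logit(0.78) = ln(0.78/0.22) = 1.2657
b = θ − logit/(a) = 2.6 − 1.2657/2.3000 = 2.0497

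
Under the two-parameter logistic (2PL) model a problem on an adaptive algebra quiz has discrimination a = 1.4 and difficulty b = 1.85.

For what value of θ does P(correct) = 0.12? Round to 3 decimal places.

0.427

P(θ) = 1 / (1 + exp(−a(θ − b)))
logit = ln(0.1200/0.8800) = -1.9924
θ = b + logit/(a) = 1.85 + (-1.9924)/1.4000 = 0.4268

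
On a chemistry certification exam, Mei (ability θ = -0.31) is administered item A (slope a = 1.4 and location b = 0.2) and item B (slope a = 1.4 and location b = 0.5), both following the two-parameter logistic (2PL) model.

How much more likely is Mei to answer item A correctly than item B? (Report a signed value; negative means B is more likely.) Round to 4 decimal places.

0.0853

P(θ) = 1 / (1 + exp(−a(θ − b)))
P_A = 0.3287
P_B = 0.2434
P_A − P_B = 0.0853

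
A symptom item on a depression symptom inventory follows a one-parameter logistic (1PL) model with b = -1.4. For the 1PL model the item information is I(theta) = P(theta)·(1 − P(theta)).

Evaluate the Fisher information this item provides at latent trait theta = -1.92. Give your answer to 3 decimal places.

0.234

P = 1/(1+e^{0.5200}) = 0.3729
P(1−P) = 0.3729 × 0.6271 = 0.2338
I = P(1−P) = 0.23383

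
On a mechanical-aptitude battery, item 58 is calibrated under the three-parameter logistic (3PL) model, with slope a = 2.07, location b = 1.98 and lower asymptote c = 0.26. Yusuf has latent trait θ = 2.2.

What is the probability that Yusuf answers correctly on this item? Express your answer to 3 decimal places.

P(θ) = c + (1 − c) · 1 / (1 + exp(−a(θ − b)))
Exponent: 2.07 × (2.2 − 1.98) = 0.4554
1/(1 + e^{-0.4554}) = 0.6119
P = 0.26 + 0.74 × 0.6119 = 0.7128

0.713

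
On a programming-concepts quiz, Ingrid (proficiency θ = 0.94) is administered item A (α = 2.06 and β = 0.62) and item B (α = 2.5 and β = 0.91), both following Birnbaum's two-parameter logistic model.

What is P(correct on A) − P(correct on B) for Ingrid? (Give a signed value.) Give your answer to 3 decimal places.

P(θ) = 1 / (1 + exp(−α(θ − β)))
P_A = 0.6591
P_B = 0.5187
P_A − P_B = 0.1403

0.140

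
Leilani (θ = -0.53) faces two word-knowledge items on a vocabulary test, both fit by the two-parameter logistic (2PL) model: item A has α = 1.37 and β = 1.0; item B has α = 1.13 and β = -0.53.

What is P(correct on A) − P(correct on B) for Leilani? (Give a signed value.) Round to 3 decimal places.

P(θ) = 1 / (1 + exp(−α(θ − β)))
P_A = 0.1095
P_B = 0.5000
P_A − P_B = -0.3905

-0.391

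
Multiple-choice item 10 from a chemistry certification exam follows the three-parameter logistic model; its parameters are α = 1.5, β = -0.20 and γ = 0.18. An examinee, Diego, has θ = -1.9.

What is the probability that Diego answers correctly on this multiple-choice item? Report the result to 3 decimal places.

P(θ) = γ + (1 − γ) · 1 / (1 + exp(−α(θ − β)))
Exponent: 1.5 × (-1.9 − (-0.20)) = -2.5500
1/(1 + e^{2.5500}) = 0.0724
P = 0.18 + 0.82 × 0.0724 = 0.2394

0.239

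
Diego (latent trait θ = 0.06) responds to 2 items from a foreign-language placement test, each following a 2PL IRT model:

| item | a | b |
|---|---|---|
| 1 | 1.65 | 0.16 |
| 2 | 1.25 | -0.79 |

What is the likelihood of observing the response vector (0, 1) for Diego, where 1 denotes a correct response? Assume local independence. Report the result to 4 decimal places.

0.4022

P(θ) = 1 / (1 + exp(−a(θ − b)))
P_1 = 1/(1+e^{0.1650}) = 0.4588
P_2 = 1/(1+e^{-1.0625}) = 0.7432
L = (1−P_1) × P_2 = 0.5412 × 0.7432 = 0.40217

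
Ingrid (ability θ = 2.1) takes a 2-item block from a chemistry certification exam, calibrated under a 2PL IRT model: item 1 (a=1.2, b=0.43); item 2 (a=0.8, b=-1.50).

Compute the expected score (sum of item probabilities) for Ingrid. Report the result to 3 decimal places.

1.828

P(θ) = 1 / (1 + exp(−a(θ − b)))
P_1 = 1/(1+e^{-2.0040}) = 0.8812
P_2 = 1/(1+e^{-2.8800}) = 0.9468
E[score] = 0.8812 + 0.9468 = 1.8281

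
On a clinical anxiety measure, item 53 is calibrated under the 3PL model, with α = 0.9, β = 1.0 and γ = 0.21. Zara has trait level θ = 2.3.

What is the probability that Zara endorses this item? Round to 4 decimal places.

0.8129

P(θ) = γ + (1 − γ) · 1 / (1 + exp(−α(θ − β)))
Exponent: 0.9 × (2.3 − 1.0) = 1.1700
1/(1 + e^{-1.1700}) = 0.7631
P = 0.21 + 0.79 × 0.7631 = 0.8129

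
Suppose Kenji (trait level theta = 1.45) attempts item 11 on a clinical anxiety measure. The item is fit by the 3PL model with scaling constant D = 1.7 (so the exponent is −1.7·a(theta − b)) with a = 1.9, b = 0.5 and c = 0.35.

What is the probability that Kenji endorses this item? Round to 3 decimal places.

0.971

P(theta) = c + (1 − c) · 1 / (1 + exp(−D·a(theta − b)))
Exponent: 1.7 × 1.9 × (1.45 − 0.5) = 3.0685
1/(1 + e^{-3.0685}) = 0.9556
P = 0.35 + 0.65 × 0.9556 = 0.9711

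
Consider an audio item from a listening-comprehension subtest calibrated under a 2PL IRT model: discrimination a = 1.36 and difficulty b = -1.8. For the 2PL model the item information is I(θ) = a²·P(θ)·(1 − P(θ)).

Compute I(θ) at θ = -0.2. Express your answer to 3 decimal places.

0.169

P = 1/(1+e^{-2.1760}) = 0.8981
P(1−P) = 0.8981 × 0.1019 = 0.0915
I = a² × P(1−P) = 1.36² × 0.0915 = 0.16931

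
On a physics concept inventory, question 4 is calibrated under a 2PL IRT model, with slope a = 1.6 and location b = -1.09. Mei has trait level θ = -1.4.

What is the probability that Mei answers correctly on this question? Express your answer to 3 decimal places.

0.378

P(θ) = 1 / (1 + exp(−a(θ − b)))
Exponent: 1.6 × (-1.4 − (-1.09)) = -0.4960
1/(1 + e^{0.4960}) = 0.3785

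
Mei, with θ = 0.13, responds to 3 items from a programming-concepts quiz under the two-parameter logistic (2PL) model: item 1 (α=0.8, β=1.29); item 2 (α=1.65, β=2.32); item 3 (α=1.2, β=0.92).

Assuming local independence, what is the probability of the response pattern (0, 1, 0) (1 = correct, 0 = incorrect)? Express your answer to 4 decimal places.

0.0136

P(θ) = 1 / (1 + exp(−α(θ − β)))
P_1 = 1/(1+e^{0.9280}) = 0.2833
P_2 = 1/(1+e^{3.6135}) = 0.0262
P_3 = 1/(1+e^{0.9480}) = 0.2793
L = (1−P_1) × P_2 × (1−P_3) = 0.7167 × 0.0262 × 0.7207 = 0.01356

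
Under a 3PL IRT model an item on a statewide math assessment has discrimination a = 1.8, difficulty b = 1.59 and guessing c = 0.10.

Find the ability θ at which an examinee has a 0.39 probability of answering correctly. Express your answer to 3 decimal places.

P(θ) = c + (1 − c) · 1 / (1 + exp(−a(θ − b)))
Remove guessing floor: (0.39 − 0.10)/(1 − 0.10) = 0.3222
logit = ln(0.3222/0.6778) = -0.7436
θ = b + logit/(a) = 1.59 + (-0.7436)/1.8000 = 1.1769

1.177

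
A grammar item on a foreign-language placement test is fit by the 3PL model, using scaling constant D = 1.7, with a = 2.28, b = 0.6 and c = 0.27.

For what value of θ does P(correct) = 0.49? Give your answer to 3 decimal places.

0.383

P(θ) = c + (1 − c) · 1 / (1 + exp(−D·a(θ − b)))
Remove guessing floor: (0.49 − 0.27)/(1 − 0.27) = 0.3014
logit = ln(0.3014/0.6986) = -0.8408
θ = b + logit/(1.7·a) = 0.6 + (-0.8408)/3.8760 = 0.3831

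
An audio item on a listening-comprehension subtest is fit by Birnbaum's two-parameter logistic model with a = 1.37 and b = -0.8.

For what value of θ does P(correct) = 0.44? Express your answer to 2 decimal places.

-0.98

P(θ) = 1 / (1 + exp(−a(θ − b)))
logit = ln(0.4400/0.5600) = -0.2412
θ = b + logit/(a) = -0.8 + (-0.2412)/1.3700 = -0.9760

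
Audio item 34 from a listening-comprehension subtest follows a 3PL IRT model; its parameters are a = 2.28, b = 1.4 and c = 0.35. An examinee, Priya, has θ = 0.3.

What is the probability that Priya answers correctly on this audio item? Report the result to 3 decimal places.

P(θ) = c + (1 − c) · 1 / (1 + exp(−a(θ − b)))
Exponent: 2.28 × (0.3 − 1.4) = -2.5080
1/(1 + e^{2.5080}) = 0.0753
P = 0.35 + 0.65 × 0.0753 = 0.3989

0.399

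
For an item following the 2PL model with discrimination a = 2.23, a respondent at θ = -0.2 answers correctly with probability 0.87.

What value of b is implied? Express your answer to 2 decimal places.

-1.05

P(θ) = 1 / (1 + exp(−a(θ − b)))
logit(0.87) = ln(0.87/0.13) = 1.9010
b = θ − logit/(a) = -0.2 − 1.9010/2.2300 = -1.0524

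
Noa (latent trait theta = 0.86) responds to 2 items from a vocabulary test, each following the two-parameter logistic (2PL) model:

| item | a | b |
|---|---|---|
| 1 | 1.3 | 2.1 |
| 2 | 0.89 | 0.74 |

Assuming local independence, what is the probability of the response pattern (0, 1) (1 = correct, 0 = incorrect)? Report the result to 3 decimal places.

0.439

P(theta) = 1 / (1 + exp(−a(theta − b)))
P_1 = 1/(1+e^{1.6120}) = 0.1663
P_2 = 1/(1+e^{-0.1068}) = 0.5267
L = (1−P_1) × P_2 = 0.8337 × 0.5267 = 0.43908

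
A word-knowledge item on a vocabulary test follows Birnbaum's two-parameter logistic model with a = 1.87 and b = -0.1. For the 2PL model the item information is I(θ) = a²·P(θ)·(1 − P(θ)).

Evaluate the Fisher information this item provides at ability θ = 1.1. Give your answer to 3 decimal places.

0.303

P = 1/(1+e^{-2.2440}) = 0.9041
P(1−P) = 0.9041 × 0.0959 = 0.0867
I = a² × P(1−P) = 1.87² × 0.0867 = 0.30310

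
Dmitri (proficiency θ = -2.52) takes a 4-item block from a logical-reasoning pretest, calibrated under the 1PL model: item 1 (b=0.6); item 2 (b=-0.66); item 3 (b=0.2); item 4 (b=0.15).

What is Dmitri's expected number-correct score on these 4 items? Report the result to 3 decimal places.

P(θ) = 1 / (1 + exp(−(θ − b)))
P_1 = 1/(1+e^{3.1200}) = 0.0423
P_2 = 1/(1+e^{1.8600}) = 0.1347
P_3 = 1/(1+e^{2.7200}) = 0.0618
P_4 = 1/(1+e^{2.6700}) = 0.0648
E[score] = 0.0423 + 0.1347 + 0.0618 + 0.0648 = 0.3036

0.304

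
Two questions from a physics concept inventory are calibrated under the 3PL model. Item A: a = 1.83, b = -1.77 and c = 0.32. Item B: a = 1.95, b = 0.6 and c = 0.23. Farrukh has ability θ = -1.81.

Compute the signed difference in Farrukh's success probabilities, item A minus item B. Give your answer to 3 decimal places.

0.411

P(θ) = c + (1 − c) · 1 / (1 + exp(−a(θ − b)))
P_A = 0.6476
P_B = 0.2369
P_A − P_B = 0.4106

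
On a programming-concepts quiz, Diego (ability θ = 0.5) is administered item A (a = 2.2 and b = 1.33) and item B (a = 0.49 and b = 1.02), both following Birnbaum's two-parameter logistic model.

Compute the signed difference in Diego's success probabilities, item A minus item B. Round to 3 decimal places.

P(θ) = 1 / (1 + exp(−a(θ − b)))
P_A = 0.1387
P_B = 0.4366
P_A − P_B = -0.2979

-0.298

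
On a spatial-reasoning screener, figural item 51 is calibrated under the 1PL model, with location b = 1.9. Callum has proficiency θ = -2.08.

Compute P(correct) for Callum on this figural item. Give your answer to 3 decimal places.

0.018

P(θ) = 1 / (1 + exp(−(θ − b)))
Exponent: (-2.08 − 1.9) = -3.9800
1/(1 + e^{3.9800}) = 0.0183
P = 0.0183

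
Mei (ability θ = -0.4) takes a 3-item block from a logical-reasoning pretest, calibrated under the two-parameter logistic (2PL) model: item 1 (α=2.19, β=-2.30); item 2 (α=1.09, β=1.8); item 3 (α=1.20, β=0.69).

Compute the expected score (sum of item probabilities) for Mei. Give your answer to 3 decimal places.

P(θ) = 1 / (1 + exp(−α(θ − β)))
P_1 = 1/(1+e^{-4.1610}) = 0.9846
P_2 = 1/(1+e^{2.3980}) = 0.0833
P_3 = 1/(1+e^{1.3080}) = 0.2128
E[score] = 0.9846 + 0.0833 + 0.2128 = 1.2808

1.281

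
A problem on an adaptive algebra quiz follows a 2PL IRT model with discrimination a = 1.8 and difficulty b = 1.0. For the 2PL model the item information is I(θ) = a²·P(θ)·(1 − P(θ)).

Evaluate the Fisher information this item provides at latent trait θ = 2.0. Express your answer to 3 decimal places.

P = 1/(1+e^{-1.8000}) = 0.8581
P(1−P) = 0.8581 × 0.1419 = 0.1217
I = a² × P(1−P) = 1.8² × 0.1217 = 0.39440

0.394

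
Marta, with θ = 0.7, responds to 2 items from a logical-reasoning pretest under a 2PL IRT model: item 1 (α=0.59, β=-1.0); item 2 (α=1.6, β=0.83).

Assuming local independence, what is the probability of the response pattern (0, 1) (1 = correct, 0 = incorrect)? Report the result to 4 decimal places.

0.1203

P(θ) = 1 / (1 + exp(−α(θ − β)))
P_1 = 1/(1+e^{-1.0030}) = 0.7316
P_2 = 1/(1+e^{0.2080}) = 0.4482
L = (1−P_1) × P_2 = 0.2684 × 0.4482 = 0.12027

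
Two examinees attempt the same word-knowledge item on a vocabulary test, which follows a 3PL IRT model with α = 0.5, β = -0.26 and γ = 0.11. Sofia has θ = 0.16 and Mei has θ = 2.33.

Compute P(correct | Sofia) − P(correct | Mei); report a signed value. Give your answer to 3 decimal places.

P(θ) = γ + (1 − γ) · 1 / (1 + exp(−α(θ − β)))
P(Sofia) = 0.6016  [exponent 0.2100]
P(Mei) = 0.8086  [exponent 1.2950]
Difference = 0.6016 − 0.8086 = -0.2071

-0.207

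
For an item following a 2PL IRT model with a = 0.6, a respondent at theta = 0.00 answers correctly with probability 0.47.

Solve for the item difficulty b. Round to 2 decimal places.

0.20

P(theta) = 1 / (1 + exp(−a(theta − b)))
logit(0.47) = ln(0.47/0.53) = -0.1201
b = theta − logit/(a) = 0.00 − (-0.1201)/0.6000 = 0.2002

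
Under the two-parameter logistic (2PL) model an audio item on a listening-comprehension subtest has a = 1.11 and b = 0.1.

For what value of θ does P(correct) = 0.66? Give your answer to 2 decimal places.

0.70

P(θ) = 1 / (1 + exp(−a(θ − b)))
logit = ln(0.6600/0.3400) = 0.6633
θ = b + logit/(a) = 0.1 + 0.6633/1.1100 = 0.6976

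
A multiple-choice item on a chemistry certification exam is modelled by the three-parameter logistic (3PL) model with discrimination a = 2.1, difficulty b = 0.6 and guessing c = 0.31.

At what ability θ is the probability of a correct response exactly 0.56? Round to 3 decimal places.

0.331

P(θ) = c + (1 − c) · 1 / (1 + exp(−a(θ − b)))
Remove guessing floor: (0.56 − 0.31)/(1 − 0.31) = 0.3623
logit = ln(0.3623/0.6377) = -0.5653
θ = b + logit/(a) = 0.6 + (-0.5653)/2.1000 = 0.3308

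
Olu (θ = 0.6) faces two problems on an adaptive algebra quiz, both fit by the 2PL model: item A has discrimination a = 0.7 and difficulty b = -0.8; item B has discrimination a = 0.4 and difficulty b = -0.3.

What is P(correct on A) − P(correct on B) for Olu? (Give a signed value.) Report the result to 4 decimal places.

P(θ) = 1 / (1 + exp(−a(θ − b)))
P_A = 0.7271
P_B = 0.5890
P_A − P_B = 0.1381

0.1381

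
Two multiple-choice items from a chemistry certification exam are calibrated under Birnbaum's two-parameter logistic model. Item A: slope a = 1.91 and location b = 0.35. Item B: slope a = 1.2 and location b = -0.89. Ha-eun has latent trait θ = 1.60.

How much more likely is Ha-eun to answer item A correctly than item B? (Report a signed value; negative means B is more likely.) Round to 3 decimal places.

-0.036

P(θ) = 1 / (1 + exp(−a(θ − b)))
P_A = 0.9159
P_B = 0.9520
P_A − P_B = -0.0362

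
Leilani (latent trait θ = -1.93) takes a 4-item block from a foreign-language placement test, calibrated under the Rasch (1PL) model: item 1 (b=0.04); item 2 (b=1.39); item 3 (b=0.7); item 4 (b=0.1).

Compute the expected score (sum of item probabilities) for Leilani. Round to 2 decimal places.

P(θ) = 1 / (1 + exp(−(θ − b)))
P_1 = 1/(1+e^{1.9700}) = 0.1224
P_2 = 1/(1+e^{3.3200}) = 0.0349
P_3 = 1/(1+e^{2.6300}) = 0.0672
P_4 = 1/(1+e^{2.0300}) = 0.1161
E[score] = 0.1224 + 0.0349 + 0.0672 + 0.1161 = 0.3406

0.34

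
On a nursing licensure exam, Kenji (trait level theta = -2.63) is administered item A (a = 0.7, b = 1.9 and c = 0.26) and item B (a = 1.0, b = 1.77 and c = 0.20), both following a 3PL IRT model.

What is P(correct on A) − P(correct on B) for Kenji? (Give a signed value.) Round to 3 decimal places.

0.080

P(theta) = c + (1 − c) · 1 / (1 + exp(−a(theta − b)))
P_A = 0.2898
P_B = 0.2097
P_A − P_B = 0.0801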